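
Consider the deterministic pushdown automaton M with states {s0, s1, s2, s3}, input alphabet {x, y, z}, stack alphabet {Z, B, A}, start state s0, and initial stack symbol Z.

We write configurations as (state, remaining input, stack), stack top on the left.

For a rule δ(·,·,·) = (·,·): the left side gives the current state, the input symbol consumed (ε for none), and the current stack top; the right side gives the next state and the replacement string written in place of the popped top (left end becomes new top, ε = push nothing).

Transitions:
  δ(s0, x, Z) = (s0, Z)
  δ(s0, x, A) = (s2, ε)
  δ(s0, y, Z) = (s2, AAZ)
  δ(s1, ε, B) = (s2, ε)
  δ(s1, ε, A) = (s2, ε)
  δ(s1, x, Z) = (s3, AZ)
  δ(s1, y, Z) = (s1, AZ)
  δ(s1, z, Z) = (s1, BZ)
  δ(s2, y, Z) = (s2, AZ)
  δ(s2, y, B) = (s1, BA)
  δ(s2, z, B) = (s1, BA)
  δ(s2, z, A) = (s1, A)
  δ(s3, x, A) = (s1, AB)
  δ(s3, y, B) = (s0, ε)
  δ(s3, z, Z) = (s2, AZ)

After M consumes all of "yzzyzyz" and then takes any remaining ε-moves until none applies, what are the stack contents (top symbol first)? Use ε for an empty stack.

Z

(s0, yzzyzyz, Z) ⊢ (s2, zzyzyz, AAZ) ⊢ (s1, zyzyz, AAZ) ⊢ (s2, zyzyz, AZ) ⊢ (s1, yzyz, AZ) ⊢ (s2, yzyz, Z) ⊢ (s2, zyz, AZ) ⊢ (s1, yz, AZ) ⊢ (s2, yz, Z) ⊢ (s2, z, AZ) ⊢ (s1, ε, AZ) ⊢ (s2, ε, Z)
All input consumed in state s2 with stack Z.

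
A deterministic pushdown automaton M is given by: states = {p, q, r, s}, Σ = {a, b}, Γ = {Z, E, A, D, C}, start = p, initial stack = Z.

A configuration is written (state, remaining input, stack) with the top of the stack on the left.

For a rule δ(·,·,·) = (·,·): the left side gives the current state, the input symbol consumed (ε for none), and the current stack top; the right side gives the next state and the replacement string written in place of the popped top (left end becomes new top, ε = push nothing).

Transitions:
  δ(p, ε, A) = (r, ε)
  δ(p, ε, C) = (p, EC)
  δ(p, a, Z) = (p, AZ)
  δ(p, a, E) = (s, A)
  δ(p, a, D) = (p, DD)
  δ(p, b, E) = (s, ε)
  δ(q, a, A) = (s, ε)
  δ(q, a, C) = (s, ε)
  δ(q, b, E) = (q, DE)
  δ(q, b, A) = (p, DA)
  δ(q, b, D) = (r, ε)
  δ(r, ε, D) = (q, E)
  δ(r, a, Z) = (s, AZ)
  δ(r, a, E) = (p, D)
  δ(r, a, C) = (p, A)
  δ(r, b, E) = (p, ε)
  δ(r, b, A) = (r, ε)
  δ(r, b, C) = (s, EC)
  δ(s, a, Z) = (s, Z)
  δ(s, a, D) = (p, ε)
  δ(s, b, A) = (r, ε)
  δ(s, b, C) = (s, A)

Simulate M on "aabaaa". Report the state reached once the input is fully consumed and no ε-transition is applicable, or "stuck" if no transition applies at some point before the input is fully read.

(p, aabaaa, Z) ⊢ (p, abaaa, AZ) ⊢ (r, abaaa, Z) ⊢ (s, baaa, AZ) ⊢ (r, aaa, Z) ⊢ (s, aa, AZ)
No transition for (s, a, top A); M blocks with input aa remaining.

stuck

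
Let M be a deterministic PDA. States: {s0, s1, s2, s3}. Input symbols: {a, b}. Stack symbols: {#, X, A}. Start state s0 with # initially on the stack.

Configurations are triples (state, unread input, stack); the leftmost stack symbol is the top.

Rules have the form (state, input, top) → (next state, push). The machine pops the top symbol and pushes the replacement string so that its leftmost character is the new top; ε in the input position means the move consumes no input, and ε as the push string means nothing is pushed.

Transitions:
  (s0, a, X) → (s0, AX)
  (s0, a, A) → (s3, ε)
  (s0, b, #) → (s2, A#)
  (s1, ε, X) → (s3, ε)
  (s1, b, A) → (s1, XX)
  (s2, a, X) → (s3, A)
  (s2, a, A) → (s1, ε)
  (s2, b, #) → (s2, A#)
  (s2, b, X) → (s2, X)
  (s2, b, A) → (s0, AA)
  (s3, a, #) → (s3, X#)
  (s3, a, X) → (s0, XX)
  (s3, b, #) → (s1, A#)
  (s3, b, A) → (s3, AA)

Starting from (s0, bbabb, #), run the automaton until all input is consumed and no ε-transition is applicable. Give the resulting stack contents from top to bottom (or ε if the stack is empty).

(s0, bbabb, #)
  read b, top #: go to s2, push A# → (s2, babb, A#)
  read b, top A: go to s0, push AA → (s0, abb, AA#)
  read a, top A: go to s3, push ε → (s3, bb, A#)
  read b, top A: go to s3, push AA → (s3, b, AA#)
  read b, top A: go to s3, push AA → (s3, ε, AAA#)
All input consumed in state s3 with stack AAA#.

AAA#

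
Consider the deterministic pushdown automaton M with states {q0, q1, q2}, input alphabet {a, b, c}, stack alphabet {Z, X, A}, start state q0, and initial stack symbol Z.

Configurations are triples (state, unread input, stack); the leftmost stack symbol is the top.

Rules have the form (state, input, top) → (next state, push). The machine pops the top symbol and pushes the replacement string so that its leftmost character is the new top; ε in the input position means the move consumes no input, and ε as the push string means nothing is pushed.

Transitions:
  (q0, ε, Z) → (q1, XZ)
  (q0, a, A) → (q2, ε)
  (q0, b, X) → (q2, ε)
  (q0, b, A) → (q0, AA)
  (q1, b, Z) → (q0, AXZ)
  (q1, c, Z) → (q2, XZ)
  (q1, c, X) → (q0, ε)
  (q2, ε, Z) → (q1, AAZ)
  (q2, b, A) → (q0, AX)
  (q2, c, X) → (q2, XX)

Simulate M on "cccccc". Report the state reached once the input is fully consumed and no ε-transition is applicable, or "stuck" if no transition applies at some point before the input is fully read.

q1

(q0, cccccc, Z)
  ε-move, top Z: go to q1, push XZ → (q1, cccccc, XZ)
  read c, top X: go to q0, push ε → (q0, ccccc, Z)
  ε-move, top Z: go to q1, push XZ → (q1, ccccc, XZ)
  read c, top X: go to q0, push ε → (q0, cccc, Z)
  ε-move, top Z: go to q1, push XZ → (q1, cccc, XZ)
  read c, top X: go to q0, push ε → (q0, ccc, Z)
  ε-move, top Z: go to q1, push XZ → (q1, ccc, XZ)
  read c, top X: go to q0, push ε → (q0, cc, Z)
  ε-move, top Z: go to q1, push XZ → (q1, cc, XZ)
  read c, top X: go to q0, push ε → (q0, c, Z)
  ε-move, top Z: go to q1, push XZ → (q1, c, XZ)
  read c, top X: go to q0, push ε → (q0, ε, Z)
  ε-move, top Z: go to q1, push XZ → (q1, ε, XZ)
All input consumed; M is in state q1.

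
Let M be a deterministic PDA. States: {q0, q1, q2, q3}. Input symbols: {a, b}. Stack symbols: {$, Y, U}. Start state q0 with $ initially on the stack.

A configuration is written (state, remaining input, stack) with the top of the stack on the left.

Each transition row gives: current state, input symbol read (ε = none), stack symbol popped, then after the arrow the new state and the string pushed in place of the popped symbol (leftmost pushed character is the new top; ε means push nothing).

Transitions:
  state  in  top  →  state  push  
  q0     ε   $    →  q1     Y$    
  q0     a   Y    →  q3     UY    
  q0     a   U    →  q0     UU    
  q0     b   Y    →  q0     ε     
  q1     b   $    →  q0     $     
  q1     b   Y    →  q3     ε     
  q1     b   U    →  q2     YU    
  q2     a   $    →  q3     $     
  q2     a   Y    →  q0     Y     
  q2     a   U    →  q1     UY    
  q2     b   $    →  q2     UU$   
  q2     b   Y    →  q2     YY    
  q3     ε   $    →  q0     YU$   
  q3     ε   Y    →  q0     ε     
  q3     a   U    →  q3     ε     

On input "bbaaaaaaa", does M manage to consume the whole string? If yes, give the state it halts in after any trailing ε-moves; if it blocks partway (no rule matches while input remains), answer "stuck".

(q0, bbaaaaaaa, $) ⊢ (q1, bbaaaaaaa, Y$) ⊢ (q3, baaaaaaa, $) ⊢ (q0, baaaaaaa, YU$) ⊢ (q0, aaaaaaa, U$) ⊢ (q0, aaaaaa, UU$) ⊢ (q0, aaaaa, UUU$) ⊢ (q0, aaaa, UUUU$) ⊢ (q0, aaa, UUUUU$) ⊢ (q0, aa, UUUUUU$) ⊢ (q0, a, UUUUUUU$) ⊢ (q0, ε, UUUUUUUU$)
All input consumed; M is in state q0.

q0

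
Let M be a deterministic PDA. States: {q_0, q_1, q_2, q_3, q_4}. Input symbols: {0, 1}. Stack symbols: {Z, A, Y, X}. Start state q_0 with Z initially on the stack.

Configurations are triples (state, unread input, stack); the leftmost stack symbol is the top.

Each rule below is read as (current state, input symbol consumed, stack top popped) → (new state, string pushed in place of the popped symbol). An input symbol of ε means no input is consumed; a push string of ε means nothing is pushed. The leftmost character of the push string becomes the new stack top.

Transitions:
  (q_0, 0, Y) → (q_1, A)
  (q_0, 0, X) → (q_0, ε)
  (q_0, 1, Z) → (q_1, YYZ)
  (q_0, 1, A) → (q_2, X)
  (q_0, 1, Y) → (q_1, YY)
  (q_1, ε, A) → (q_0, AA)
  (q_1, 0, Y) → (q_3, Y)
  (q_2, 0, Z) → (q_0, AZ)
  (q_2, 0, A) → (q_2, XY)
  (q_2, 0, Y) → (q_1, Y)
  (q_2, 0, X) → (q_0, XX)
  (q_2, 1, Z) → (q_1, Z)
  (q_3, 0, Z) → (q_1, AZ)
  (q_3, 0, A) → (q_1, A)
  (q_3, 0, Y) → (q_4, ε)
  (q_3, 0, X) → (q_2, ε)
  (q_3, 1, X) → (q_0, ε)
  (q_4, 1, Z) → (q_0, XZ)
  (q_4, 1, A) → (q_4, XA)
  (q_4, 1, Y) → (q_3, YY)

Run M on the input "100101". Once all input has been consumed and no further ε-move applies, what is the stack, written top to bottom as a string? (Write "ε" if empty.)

YYZ

(q_0, 100101, Z)
  read 1, top Z: go to q_1, push YYZ → (q_1, 00101, YYZ)
  read 0, top Y: go to q_3, push Y → (q_3, 0101, YYZ)
  read 0, top Y: go to q_4, push ε → (q_4, 101, YZ)
  read 1, top Y: go to q_3, push YY → (q_3, 01, YYZ)
  read 0, top Y: go to q_4, push ε → (q_4, 1, YZ)
  read 1, top Y: go to q_3, push YY → (q_3, ε, YYZ)
All input consumed in state q_3 with stack YYZ.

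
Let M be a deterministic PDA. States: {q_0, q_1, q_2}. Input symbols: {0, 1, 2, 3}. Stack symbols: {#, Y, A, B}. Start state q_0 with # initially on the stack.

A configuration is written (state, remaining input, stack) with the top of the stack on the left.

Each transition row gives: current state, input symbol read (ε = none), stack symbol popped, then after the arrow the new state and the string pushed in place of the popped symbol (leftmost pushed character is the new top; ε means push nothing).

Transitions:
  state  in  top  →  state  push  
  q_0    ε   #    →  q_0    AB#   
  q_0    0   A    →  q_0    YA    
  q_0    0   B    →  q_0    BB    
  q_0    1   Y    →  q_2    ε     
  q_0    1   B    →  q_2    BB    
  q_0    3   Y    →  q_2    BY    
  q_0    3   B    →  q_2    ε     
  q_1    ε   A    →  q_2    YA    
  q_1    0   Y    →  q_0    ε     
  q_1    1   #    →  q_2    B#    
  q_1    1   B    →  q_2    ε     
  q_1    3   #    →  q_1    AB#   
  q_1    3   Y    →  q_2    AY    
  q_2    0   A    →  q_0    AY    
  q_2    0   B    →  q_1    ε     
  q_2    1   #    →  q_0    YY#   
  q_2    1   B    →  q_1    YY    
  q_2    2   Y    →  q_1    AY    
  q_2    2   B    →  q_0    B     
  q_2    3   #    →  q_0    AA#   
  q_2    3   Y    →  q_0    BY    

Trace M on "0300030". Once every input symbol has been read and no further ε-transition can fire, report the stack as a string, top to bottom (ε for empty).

(q_0, 0300030, #)
  ε-move, top #: go to q_0, push AB# → (q_0, 0300030, AB#)
  read 0, top A: go to q_0, push YA → (q_0, 300030, YAB#)
  read 3, top Y: go to q_2, push BY → (q_2, 00030, BYAB#)
  read 0, top B: go to q_1, push ε → (q_1, 0030, YAB#)
  read 0, top Y: go to q_0, push ε → (q_0, 030, AB#)
  read 0, top A: go to q_0, push YA → (q_0, 30, YAB#)
  read 3, top Y: go to q_2, push BY → (q_2, 0, BYAB#)
  read 0, top B: go to q_1, push ε → (q_1, ε, YAB#)
All input consumed in state q_1 with stack YAB#.

YAB#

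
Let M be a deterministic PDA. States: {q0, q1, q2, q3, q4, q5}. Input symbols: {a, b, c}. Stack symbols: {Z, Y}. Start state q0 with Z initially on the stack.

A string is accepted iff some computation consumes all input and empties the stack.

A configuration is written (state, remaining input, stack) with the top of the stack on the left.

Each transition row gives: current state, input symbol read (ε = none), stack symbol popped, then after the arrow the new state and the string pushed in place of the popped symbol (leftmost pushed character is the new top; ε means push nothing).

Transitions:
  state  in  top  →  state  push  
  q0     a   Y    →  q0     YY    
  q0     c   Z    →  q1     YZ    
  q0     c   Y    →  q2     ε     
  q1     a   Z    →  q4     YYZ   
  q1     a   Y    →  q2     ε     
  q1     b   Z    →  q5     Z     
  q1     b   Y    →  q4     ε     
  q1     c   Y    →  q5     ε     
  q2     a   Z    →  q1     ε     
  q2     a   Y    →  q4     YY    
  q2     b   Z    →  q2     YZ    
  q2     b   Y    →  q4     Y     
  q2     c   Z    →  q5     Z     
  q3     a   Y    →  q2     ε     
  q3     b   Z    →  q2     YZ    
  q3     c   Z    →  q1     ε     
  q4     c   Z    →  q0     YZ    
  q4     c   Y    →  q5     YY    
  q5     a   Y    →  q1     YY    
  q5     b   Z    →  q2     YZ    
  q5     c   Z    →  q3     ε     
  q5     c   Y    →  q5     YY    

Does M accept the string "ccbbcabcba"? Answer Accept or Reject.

(q0, ccbbcabcba, Z)
  read c, top Z: go to q1, push YZ → (q1, cbbcabcba, YZ)
  read c, top Y: go to q5, push ε → (q5, bbcabcba, Z)
  read b, top Z: go to q2, push YZ → (q2, bcabcba, YZ)
  read b, top Y: go to q4, push Y → (q4, cabcba, YZ)
  read c, top Y: go to q5, push YY → (q5, abcba, YYZ)
  read a, top Y: go to q1, push YY → (q1, bcba, YYYZ)
  read b, top Y: go to q4, push ε → (q4, cba, YYZ)
  read c, top Y: go to q5, push YY → (q5, ba, YYYZ)
No transition applies at (q5, ba, YYYZ); input not fully consumed.

Reject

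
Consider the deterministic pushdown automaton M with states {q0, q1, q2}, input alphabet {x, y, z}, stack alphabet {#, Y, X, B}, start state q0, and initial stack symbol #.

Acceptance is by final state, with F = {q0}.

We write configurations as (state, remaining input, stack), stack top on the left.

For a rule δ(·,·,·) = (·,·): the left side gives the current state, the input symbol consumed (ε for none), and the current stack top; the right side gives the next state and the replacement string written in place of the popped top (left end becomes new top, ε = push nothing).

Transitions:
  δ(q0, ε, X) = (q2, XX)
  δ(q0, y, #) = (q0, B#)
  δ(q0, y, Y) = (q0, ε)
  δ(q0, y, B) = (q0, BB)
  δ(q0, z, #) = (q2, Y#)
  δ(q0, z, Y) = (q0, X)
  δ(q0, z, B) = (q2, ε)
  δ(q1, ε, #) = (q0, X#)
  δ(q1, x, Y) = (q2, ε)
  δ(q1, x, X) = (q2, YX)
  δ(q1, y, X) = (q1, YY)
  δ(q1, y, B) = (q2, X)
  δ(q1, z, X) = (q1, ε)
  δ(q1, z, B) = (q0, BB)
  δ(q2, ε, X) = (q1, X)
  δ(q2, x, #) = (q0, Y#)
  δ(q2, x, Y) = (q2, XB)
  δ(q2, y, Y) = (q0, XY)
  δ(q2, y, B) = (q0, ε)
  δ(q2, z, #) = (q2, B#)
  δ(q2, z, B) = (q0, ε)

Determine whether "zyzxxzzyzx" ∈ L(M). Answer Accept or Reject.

(q0, zyzxxzzyzx, #)
  read z, top #: go to q2, push Y# → (q2, yzxxzzyzx, Y#)
  read y, top Y: go to q0, push XY → (q0, zxxzzyzx, XY#)
  ε-move, top X: go to q2, push XX → (q2, zxxzzyzx, XXY#)
  ε-move, top X: go to q1, push X → (q1, zxxzzyzx, XXY#)
  read z, top X: go to q1, push ε → (q1, xxzzyzx, XY#)
  read x, top X: go to q2, push YX → (q2, xzzyzx, YXY#)
  read x, top Y: go to q2, push XB → (q2, zzyzx, XBXY#)
  ε-move, top X: go to q1, push X → (q1, zzyzx, XBXY#)
  read z, top X: go to q1, push ε → (q1, zyzx, BXY#)
  read z, top B: go to q0, push BB → (q0, yzx, BBXY#)
  read y, top B: go to q0, push BB → (q0, zx, BBBXY#)
  read z, top B: go to q2, push ε → (q2, x, BBXY#)
No transition applies at (q2, x, BBXY#); input not fully consumed.

Reject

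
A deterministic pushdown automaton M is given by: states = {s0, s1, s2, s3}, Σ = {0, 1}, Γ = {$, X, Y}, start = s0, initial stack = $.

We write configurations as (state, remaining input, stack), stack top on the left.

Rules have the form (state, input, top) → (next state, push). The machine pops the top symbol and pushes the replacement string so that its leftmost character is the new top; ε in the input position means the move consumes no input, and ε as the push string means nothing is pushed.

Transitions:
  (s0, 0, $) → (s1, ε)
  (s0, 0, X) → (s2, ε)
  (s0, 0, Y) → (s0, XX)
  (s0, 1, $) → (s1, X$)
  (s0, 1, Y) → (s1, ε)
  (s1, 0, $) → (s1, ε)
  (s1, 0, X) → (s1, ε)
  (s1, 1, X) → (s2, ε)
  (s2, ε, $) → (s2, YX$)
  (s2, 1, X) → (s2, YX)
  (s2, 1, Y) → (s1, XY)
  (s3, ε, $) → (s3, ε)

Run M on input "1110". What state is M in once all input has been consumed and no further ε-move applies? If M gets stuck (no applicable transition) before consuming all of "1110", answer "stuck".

(s0, 1110, $)
  read 1, top $: go to s1, push X$ → (s1, 110, X$)
  read 1, top X: go to s2, push ε → (s2, 10, $)
  ε-move, top $: go to s2, push YX$ → (s2, 10, YX$)
  read 1, top Y: go to s1, push XY → (s1, 0, XYX$)
  read 0, top X: go to s1, push ε → (s1, ε, YX$)
All input consumed; M is in state s1.

s1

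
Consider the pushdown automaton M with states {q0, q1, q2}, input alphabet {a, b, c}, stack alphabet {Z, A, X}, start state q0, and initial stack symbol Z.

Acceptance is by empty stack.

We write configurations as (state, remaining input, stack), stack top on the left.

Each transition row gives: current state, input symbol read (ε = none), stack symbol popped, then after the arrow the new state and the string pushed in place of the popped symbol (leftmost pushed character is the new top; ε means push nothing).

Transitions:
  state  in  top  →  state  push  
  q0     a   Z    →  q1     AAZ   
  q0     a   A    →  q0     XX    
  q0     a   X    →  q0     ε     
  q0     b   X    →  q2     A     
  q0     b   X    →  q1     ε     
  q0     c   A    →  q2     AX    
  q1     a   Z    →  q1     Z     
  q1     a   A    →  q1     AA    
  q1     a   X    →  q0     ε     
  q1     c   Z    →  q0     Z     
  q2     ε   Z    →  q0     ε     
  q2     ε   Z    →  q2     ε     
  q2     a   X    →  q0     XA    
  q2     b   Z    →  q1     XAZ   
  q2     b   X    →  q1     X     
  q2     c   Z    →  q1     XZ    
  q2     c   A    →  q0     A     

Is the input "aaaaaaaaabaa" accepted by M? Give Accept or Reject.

No computation consumes all input and empties the stack.

Reject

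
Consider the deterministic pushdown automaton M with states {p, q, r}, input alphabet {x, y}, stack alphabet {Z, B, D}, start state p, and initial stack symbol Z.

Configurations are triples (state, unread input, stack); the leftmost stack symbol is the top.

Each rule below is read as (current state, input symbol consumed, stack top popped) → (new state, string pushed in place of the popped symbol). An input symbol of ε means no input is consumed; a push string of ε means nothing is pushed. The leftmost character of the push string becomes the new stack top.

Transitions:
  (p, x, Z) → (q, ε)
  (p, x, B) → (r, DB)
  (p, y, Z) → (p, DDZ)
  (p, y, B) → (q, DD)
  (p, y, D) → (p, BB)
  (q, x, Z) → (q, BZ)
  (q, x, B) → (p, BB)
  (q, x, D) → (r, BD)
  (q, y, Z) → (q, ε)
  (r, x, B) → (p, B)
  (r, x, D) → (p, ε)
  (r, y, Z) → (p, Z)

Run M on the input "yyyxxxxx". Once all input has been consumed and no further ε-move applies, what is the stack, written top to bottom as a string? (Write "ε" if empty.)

(p, yyyxxxxx, Z)
  read y, top Z: go to p, push DDZ → (p, yyxxxxx, DDZ)
  read y, top D: go to p, push BB → (p, yxxxxx, BBDZ)
  read y, top B: go to q, push DD → (q, xxxxx, DDBDZ)
  read x, top D: go to r, push BD → (r, xxxx, BDDBDZ)
  read x, top B: go to p, push B → (p, xxx, BDDBDZ)
  read x, top B: go to r, push DB → (r, xx, DBDDBDZ)
  read x, top D: go to p, push ε → (p, x, BDDBDZ)
  read x, top B: go to r, push DB → (r, ε, DBDDBDZ)
All input consumed in state r with stack DBDDBDZ.

DBDDBDZ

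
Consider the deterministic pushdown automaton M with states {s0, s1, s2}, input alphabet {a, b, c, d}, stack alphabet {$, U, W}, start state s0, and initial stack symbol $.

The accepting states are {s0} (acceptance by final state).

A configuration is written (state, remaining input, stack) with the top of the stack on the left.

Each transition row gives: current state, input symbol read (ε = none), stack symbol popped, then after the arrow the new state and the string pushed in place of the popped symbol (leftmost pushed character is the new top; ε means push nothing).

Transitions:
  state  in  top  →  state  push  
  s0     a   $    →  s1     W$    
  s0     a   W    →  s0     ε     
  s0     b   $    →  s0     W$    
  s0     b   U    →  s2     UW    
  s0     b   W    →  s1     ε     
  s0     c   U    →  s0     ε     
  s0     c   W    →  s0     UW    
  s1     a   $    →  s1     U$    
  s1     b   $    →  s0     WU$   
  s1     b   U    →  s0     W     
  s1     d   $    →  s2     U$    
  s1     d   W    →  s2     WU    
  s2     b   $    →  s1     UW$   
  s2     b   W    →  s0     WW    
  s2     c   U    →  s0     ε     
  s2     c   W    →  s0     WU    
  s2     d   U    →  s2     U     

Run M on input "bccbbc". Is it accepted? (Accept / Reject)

Accept

(s0, bccbbc, $)
  read b, top $: go to s0, push W$ → (s0, ccbbc, W$)
  read c, top W: go to s0, push UW → (s0, cbbc, UW$)
  read c, top U: go to s0, push ε → (s0, bbc, W$)
  read b, top W: go to s1, push ε → (s1, bc, $)
  read b, top $: go to s0, push WU$ → (s0, c, WU$)
  read c, top W: go to s0, push UW → (s0, ε, UWU$)
All input consumed; state s0 ∈ F.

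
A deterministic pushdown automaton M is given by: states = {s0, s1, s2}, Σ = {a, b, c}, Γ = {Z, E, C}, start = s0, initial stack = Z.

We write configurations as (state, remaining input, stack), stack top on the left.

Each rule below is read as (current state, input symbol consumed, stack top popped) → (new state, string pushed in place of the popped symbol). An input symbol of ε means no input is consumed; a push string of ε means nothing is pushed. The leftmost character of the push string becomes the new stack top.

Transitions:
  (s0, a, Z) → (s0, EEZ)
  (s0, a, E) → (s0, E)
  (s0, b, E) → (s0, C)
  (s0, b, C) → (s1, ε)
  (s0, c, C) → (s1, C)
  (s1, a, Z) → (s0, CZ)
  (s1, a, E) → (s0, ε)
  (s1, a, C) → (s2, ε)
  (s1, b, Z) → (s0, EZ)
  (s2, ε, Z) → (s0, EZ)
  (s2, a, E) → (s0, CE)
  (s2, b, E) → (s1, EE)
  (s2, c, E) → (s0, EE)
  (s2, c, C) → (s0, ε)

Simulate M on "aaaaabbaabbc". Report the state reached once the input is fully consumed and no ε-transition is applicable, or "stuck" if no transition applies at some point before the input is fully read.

(s0, aaaaabbaabbc, Z)
  read a, top Z: go to s0, push EEZ → (s0, aaaabbaabbc, EEZ)
  read a, top E: go to s0, push E → (s0, aaabbaabbc, EEZ)
  read a, top E: go to s0, push E → (s0, aabbaabbc, EEZ)
  read a, top E: go to s0, push E → (s0, abbaabbc, EEZ)
  read a, top E: go to s0, push E → (s0, bbaabbc, EEZ)
  read b, top E: go to s0, push C → (s0, baabbc, CEZ)
  read b, top C: go to s1, push ε → (s1, aabbc, EZ)
  read a, top E: go to s0, push ε → (s0, abbc, Z)
  read a, top Z: go to s0, push EEZ → (s0, bbc, EEZ)
  read b, top E: go to s0, push C → (s0, bc, CEZ)
  read b, top C: go to s1, push ε → (s1, c, EZ)
No transition for (s1, c, top E); M blocks with input c remaining.

stuck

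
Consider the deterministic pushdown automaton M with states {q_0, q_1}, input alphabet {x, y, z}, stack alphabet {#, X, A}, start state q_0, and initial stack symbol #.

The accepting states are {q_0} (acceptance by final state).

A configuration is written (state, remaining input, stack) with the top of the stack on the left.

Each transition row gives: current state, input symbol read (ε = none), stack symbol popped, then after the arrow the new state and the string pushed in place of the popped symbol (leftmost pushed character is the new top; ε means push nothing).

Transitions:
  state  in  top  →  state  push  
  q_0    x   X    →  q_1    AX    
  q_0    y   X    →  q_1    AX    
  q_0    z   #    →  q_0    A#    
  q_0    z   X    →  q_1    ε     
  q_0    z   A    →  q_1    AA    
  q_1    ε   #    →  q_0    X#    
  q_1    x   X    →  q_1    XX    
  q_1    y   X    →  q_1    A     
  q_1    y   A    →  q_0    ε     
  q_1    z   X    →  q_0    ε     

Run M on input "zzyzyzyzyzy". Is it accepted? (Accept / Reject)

(q_0, zzyzyzyzyzy, #)
  read z, top #: go to q_0, push A# → (q_0, zyzyzyzyzy, A#)
  read z, top A: go to q_1, push AA → (q_1, yzyzyzyzy, AA#)
  read y, top A: go to q_0, push ε → (q_0, zyzyzyzy, A#)
  read z, top A: go to q_1, push AA → (q_1, yzyzyzy, AA#)
  read y, top A: go to q_0, push ε → (q_0, zyzyzy, A#)
  read z, top A: go to q_1, push AA → (q_1, yzyzy, AA#)
  read y, top A: go to q_0, push ε → (q_0, zyzy, A#)
  read z, top A: go to q_1, push AA → (q_1, yzy, AA#)
  read y, top A: go to q_0, push ε → (q_0, zy, A#)
  read z, top A: go to q_1, push AA → (q_1, y, AA#)
  read y, top A: go to q_0, push ε → (q_0, ε, A#)
All input consumed; state q_0 ∈ F.

Accept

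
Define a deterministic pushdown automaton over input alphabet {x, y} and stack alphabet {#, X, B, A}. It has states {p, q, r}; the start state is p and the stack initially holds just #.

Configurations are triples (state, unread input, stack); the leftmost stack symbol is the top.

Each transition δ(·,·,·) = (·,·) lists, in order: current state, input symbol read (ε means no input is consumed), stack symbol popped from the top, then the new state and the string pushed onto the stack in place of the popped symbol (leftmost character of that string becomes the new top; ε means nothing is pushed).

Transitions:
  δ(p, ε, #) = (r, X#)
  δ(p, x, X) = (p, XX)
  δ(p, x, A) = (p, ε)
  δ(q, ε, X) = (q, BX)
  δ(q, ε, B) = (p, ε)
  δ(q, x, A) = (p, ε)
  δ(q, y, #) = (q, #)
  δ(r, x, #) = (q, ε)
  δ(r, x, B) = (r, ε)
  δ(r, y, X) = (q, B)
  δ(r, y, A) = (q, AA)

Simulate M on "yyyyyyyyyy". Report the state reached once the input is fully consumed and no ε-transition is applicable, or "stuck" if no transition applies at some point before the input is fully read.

(p, yyyyyyyyyy, #)
  ε-move, top #: go to r, push X# → (r, yyyyyyyyyy, X#)
  read y, top X: go to q, push B → (q, yyyyyyyyy, B#)
  ε-move, top B: go to p, push ε → (p, yyyyyyyyy, #)
  ε-move, top #: go to r, push X# → (r, yyyyyyyyy, X#)
  read y, top X: go to q, push B → (q, yyyyyyyy, B#)
  ε-move, top B: go to p, push ε → (p, yyyyyyyy, #)
  ε-move, top #: go to r, push X# → (r, yyyyyyyy, X#)
  read y, top X: go to q, push B → (q, yyyyyyy, B#)
  ε-move, top B: go to p, push ε → (p, yyyyyyy, #)
  ε-move, top #: go to r, push X# → (r, yyyyyyy, X#)
  read y, top X: go to q, push B → (q, yyyyyy, B#)
  ε-move, top B: go to p, push ε → (p, yyyyyy, #)
  ε-move, top #: go to r, push X# → (r, yyyyyy, X#)
  read y, top X: go to q, push B → (q, yyyyy, B#)
  ε-move, top B: go to p, push ε → (p, yyyyy, #)
  ε-move, top #: go to r, push X# → (r, yyyyy, X#)
  read y, top X: go to q, push B → (q, yyyy, B#)
  ε-move, top B: go to p, push ε → (p, yyyy, #)
  ε-move, top #: go to r, push X# → (r, yyyy, X#)
  read y, top X: go to q, push B → (q, yyy, B#)
  ε-move, top B: go to p, push ε → (p, yyy, #)
  ε-move, top #: go to r, push X# → (r, yyy, X#)
  read y, top X: go to q, push B → (q, yy, B#)
  ε-move, top B: go to p, push ε → (p, yy, #)
  ε-move, top #: go to r, push X# → (r, yy, X#)
  read y, top X: go to q, push B → (q, y, B#)
  ε-move, top B: go to p, push ε → (p, y, #)
  ε-move, top #: go to r, push X# → (r, y, X#)
  read y, top X: go to q, push B → (q, ε, B#)
  ε-move, top B: go to p, push ε → (p, ε, #)
  ε-move, top #: go to r, push X# → (r, ε, X#)
All input consumed; M is in state r.

r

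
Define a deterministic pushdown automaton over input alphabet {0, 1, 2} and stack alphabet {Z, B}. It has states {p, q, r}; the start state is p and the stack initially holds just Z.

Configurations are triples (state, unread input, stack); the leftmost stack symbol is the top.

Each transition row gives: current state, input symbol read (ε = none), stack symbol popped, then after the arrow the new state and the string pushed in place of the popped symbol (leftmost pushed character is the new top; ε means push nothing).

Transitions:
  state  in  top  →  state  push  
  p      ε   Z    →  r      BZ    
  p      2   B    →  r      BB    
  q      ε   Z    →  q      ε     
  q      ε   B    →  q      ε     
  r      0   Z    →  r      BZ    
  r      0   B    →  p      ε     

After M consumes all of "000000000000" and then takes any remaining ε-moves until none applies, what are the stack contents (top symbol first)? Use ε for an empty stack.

(p, 000000000000, Z) ⊢ (r, 000000000000, BZ) ⊢ (p, 00000000000, Z) ⊢ (r, 00000000000, BZ) ⊢ (p, 0000000000, Z) ⊢ (r, 0000000000, BZ) ⊢ (p, 000000000, Z) ⊢ (r, 000000000, BZ) ⊢ (p, 00000000, Z) ⊢ (r, 00000000, BZ) ⊢ (p, 0000000, Z) ⊢ (r, 0000000, BZ) ⊢ (p, 000000, Z) ⊢ (r, 000000, BZ) ⊢ (p, 00000, Z) ⊢ (r, 00000, BZ) ⊢ (p, 0000, Z) ⊢ (r, 0000, BZ) ⊢ (p, 000, Z) ⊢ (r, 000, BZ) ⊢ (p, 00, Z) ⊢ (r, 00, BZ) ⊢ (p, 0, Z) ⊢ (r, 0, BZ) ⊢ (p, ε, Z) ⊢ (r, ε, BZ)
All input consumed in state r with stack BZ.

BZ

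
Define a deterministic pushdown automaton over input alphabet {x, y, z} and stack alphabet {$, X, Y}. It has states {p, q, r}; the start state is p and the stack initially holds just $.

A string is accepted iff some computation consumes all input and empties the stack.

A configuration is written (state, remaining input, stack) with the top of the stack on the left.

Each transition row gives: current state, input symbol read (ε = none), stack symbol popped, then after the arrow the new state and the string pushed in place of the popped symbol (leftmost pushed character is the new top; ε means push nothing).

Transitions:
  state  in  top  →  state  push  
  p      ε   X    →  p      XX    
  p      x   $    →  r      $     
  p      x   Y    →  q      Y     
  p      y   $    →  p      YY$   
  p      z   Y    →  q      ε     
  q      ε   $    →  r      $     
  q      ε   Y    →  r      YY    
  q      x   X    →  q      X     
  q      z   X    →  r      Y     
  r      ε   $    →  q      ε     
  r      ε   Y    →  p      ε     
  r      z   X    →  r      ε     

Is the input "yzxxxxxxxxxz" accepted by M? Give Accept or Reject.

Accept

(p, yzxxxxxxxxxz, $)
  read y, top $: go to p, push YY$ → (p, zxxxxxxxxxz, YY$)
  read z, top Y: go to q, push ε → (q, xxxxxxxxxz, Y$)
  ε-move, top Y: go to r, push YY → (r, xxxxxxxxxz, YY$)
  ε-move, top Y: go to p, push ε → (p, xxxxxxxxxz, Y$)
  read x, top Y: go to q, push Y → (q, xxxxxxxxz, Y$)
  ε-move, top Y: go to r, push YY → (r, xxxxxxxxz, YY$)
  ε-move, top Y: go to p, push ε → (p, xxxxxxxxz, Y$)
  read x, top Y: go to q, push Y → (q, xxxxxxxz, Y$)
  ε-move, top Y: go to r, push YY → (r, xxxxxxxz, YY$)
  ε-move, top Y: go to p, push ε → (p, xxxxxxxz, Y$)
  read x, top Y: go to q, push Y → (q, xxxxxxz, Y$)
  ε-move, top Y: go to r, push YY → (r, xxxxxxz, YY$)
  ε-move, top Y: go to p, push ε → (p, xxxxxxz, Y$)
  read x, top Y: go to q, push Y → (q, xxxxxz, Y$)
  ε-move, top Y: go to r, push YY → (r, xxxxxz, YY$)
  ε-move, top Y: go to p, push ε → (p, xxxxxz, Y$)
  read x, top Y: go to q, push Y → (q, xxxxz, Y$)
  ε-move, top Y: go to r, push YY → (r, xxxxz, YY$)
  ε-move, top Y: go to p, push ε → (p, xxxxz, Y$)
  read x, top Y: go to q, push Y → (q, xxxz, Y$)
  ε-move, top Y: go to r, push YY → (r, xxxz, YY$)
  ε-move, top Y: go to p, push ε → (p, xxxz, Y$)
  read x, top Y: go to q, push Y → (q, xxz, Y$)
  ε-move, top Y: go to r, push YY → (r, xxz, YY$)
  ε-move, top Y: go to p, push ε → (p, xxz, Y$)
  read x, top Y: go to q, push Y → (q, xz, Y$)
  ε-move, top Y: go to r, push YY → (r, xz, YY$)
  ε-move, top Y: go to p, push ε → (p, xz, Y$)
  read x, top Y: go to q, push Y → (q, z, Y$)
  ε-move, top Y: go to r, push YY → (r, z, YY$)
  ε-move, top Y: go to p, push ε → (p, z, Y$)
  read z, top Y: go to q, push ε → (q, ε, $)
  ε-move, top $: go to r, push $ → (r, ε, $)
  ε-move, top $: go to q, push ε → (q, ε, ε)
All input consumed and the stack is empty.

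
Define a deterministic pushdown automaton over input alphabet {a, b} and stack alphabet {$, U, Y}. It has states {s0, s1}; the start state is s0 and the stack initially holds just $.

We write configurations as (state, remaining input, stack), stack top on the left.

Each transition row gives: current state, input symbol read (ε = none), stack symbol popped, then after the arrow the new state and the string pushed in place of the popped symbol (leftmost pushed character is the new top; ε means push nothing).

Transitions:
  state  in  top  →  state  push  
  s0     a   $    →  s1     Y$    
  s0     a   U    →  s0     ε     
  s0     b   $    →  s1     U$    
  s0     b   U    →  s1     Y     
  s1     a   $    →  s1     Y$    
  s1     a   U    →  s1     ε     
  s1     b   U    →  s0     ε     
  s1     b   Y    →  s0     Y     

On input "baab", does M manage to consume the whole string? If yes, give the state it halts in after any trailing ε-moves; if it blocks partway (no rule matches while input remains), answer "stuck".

(s0, baab, $)
  read b, top $: go to s1, push U$ → (s1, aab, U$)
  read a, top U: go to s1, push ε → (s1, ab, $)
  read a, top $: go to s1, push Y$ → (s1, b, Y$)
  read b, top Y: go to s0, push Y → (s0, ε, Y$)
All input consumed; M is in state s0.

s0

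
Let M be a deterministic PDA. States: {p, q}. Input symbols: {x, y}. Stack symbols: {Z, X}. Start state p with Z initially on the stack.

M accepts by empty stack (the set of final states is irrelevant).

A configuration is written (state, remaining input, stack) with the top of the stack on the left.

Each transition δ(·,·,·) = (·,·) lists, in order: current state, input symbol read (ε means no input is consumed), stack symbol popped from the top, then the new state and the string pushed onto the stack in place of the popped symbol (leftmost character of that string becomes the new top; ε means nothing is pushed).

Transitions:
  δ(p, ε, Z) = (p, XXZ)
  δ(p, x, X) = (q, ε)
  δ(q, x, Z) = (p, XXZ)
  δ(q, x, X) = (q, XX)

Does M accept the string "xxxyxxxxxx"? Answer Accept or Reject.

Reject

(p, xxxyxxxxxx, Z)
  ε-move, top Z: go to p, push XXZ → (p, xxxyxxxxxx, XXZ)
  read x, top X: go to q, push ε → (q, xxyxxxxxx, XZ)
  read x, top X: go to q, push XX → (q, xyxxxxxx, XXZ)
  read x, top X: go to q, push XX → (q, yxxxxxx, XXXZ)
No transition applies at (q, yxxxxxx, XXXZ); input not fully consumed.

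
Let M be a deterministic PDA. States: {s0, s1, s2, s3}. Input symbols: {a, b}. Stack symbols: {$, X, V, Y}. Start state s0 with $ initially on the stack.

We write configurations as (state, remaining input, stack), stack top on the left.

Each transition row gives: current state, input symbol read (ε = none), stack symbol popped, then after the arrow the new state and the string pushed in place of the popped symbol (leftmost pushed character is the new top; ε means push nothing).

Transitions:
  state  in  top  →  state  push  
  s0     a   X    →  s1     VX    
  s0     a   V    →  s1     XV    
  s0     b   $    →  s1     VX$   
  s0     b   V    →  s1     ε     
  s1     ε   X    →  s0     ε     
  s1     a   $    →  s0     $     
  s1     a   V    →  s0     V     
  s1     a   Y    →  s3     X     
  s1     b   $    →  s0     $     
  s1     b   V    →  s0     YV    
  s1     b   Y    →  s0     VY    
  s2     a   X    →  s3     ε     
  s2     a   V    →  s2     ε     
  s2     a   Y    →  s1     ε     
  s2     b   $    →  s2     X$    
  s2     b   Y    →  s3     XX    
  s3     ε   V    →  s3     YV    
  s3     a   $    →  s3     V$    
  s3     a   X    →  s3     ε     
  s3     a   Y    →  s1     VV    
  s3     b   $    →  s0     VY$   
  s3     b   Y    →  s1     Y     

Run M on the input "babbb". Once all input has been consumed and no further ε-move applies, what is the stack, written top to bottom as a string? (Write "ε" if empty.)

(s0, babbb, $) ⊢ (s1, abbb, VX$) ⊢ (s0, bbb, VX$) ⊢ (s1, bb, X$) ⊢ (s0, bb, $) ⊢ (s1, b, VX$) ⊢ (s0, ε, YVX$)
All input consumed in state s0 with stack YVX$.

YVX$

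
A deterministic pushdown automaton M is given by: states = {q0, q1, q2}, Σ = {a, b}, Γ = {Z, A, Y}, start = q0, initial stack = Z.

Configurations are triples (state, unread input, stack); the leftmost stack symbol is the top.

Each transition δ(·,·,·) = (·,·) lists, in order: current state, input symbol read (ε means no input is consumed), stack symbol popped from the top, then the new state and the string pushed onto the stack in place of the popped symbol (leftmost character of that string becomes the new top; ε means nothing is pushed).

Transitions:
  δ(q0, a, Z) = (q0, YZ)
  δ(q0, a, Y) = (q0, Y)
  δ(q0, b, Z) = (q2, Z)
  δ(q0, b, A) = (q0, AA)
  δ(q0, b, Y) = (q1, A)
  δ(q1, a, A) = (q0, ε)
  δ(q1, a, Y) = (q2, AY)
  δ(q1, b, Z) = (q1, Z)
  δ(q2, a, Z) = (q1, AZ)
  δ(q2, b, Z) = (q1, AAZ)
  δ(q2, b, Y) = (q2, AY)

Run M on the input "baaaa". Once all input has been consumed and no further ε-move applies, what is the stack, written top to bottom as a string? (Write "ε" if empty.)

YZ

(q0, baaaa, Z) ⊢ (q2, aaaa, Z) ⊢ (q1, aaa, AZ) ⊢ (q0, aa, Z) ⊢ (q0, a, YZ) ⊢ (q0, ε, YZ)
All input consumed in state q0 with stack YZ.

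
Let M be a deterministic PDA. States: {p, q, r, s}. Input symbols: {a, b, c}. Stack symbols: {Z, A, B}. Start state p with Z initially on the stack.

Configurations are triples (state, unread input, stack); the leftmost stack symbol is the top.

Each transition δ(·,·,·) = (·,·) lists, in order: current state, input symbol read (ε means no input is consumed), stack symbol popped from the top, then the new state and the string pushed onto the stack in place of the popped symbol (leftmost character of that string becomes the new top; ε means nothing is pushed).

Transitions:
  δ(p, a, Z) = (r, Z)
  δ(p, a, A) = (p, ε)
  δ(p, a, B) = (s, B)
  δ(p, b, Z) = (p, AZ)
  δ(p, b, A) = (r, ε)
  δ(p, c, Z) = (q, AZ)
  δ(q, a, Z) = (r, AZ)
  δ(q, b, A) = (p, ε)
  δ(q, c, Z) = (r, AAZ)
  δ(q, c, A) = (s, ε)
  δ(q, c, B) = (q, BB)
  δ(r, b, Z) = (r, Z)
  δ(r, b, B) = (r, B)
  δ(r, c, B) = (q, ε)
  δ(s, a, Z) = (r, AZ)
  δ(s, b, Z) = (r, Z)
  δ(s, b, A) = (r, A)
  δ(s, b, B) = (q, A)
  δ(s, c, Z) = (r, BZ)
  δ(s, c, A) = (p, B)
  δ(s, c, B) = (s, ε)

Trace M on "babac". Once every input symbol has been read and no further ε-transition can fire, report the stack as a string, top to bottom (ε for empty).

(p, babac, Z) ⊢ (p, abac, AZ) ⊢ (p, bac, Z) ⊢ (p, ac, AZ) ⊢ (p, c, Z) ⊢ (q, ε, AZ)
All input consumed in state q with stack AZ.

AZ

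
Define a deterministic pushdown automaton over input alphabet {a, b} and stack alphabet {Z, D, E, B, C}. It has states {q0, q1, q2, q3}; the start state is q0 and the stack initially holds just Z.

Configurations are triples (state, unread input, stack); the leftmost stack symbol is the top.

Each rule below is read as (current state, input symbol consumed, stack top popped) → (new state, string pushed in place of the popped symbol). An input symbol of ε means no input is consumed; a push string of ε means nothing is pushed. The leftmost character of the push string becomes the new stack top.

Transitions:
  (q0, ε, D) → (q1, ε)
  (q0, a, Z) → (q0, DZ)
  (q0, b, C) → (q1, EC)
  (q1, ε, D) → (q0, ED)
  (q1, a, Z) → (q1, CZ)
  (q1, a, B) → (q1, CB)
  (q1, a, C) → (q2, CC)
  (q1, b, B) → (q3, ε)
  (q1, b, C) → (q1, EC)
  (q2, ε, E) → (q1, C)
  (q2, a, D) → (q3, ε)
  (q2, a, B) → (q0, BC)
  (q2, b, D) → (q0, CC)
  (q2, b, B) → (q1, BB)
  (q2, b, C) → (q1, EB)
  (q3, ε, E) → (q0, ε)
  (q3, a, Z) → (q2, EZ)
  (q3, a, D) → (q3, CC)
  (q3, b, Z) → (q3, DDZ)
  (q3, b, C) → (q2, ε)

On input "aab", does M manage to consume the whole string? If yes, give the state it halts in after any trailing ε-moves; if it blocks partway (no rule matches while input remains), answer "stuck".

(q0, aab, Z) ⊢ (q0, ab, DZ) ⊢ (q1, ab, Z) ⊢ (q1, b, CZ) ⊢ (q1, ε, ECZ)
All input consumed; M is in state q1.

q1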